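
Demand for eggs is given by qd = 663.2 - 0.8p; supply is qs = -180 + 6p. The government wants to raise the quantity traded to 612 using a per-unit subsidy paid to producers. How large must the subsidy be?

At q = 612, invert demand for the buyer price: pb = (663.2 − 612)/0.8 = 64; invert supply for the seller price: ps = (612 − (-180))/6 = 132.
The subsidy must fill the gap: s = ps − pb = 132 − 64 = 68.

Required subsidy s = 68 per unit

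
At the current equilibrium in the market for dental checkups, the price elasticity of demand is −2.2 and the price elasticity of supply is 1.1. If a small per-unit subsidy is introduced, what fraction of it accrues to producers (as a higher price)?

For a small subsidy around the equilibrium, the benefit split depends on the relative slopes, which at a point are proportional to the elasticities.
Buyer share = εs/(εs + |εd|) = 1.1/(1.1 + 2.2) = 1/3; seller share = |εd|/(εs + |εd|) = 2/3.
So producers capture 2/3 of the subsidy.

Producer share = 2/3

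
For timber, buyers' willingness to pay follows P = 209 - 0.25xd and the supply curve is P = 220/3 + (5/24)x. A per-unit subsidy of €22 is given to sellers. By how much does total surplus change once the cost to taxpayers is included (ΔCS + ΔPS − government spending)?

Pre-subsidy: 209 - 0.25x = 220/3 + (5/24)x gives x* = 296 and P* = 135.
With the subsidy, sellers receive Ps = Pb + 22 for each unit, where Pb is the price buyers pay.
On the curves, Pb = 209 - 0.25x and Ps = 220/3 + (5/24)x; the wedge Ps − Pb = 22 gives 220/3 + (5/24)x − (209 - 0.25x) = 22, so x' = 344.
Then Pb = 209 − 0.25·344 = 123 and Ps = 220/3 + (5/24)·344 = 145.
ΔCS = ½(296 + 344)(135 − 123) = 3840; ΔPS = ½(296 + 344)(145 − 135) = 3200.
Government spending = 22 × 344 = 7568.
Net change = 3840 + 3200 − 7568 = -528. The loss equals the DWL triangle ½·22·48.

Net change in total surplus = -€528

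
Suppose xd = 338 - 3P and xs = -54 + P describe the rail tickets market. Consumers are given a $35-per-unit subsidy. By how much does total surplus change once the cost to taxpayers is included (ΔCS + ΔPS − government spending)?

Pre-subsidy: 338 - 3P = -54 + P gives P* = 98, x* = 44.
With the rebate, buyers effectively pay Pb = Ps − 35, where Ps is the price sellers receive.
Demand in terms of Ps becomes xd = 338 − 3(Ps − 35) = 443 - 3Ps. Setting this equal to supply: 443 - 3Ps = -54 + Ps, so Ps = 124.25.
Buyers pay Pb = 124.25 − 35 = 89.25; x' = -54 + 1·124.25 = 70.25.
ΔCS = ½(44 + 70.25)(98 − 89.25) = 499.84375; ΔPS = ½(44 + 70.25)(124.25 − 98) = 1499.53125.
Government spending = 35 × 70.25 = 2458.75.
Net change = 499.84375 + 1499.53125 − 2458.75 = -459.375. The loss equals the DWL triangle ½·35·26.25.

Net change in total surplus = -$459.375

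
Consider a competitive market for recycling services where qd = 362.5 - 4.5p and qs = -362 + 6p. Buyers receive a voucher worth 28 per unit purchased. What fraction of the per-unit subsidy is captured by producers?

Pre-subsidy: 362.5 - 4.5p = -362 + 6p gives p* = 69, q* = 52.
With the rebate, buyers effectively pay pb = ps − 28, where ps is the price sellers receive.
Demand in terms of ps becomes qd = 362.5 − 4.5(ps − 28) = 488.5 - 4.5ps. Setting this equal to supply: 488.5 - 4.5ps = -362 + 6ps, so ps = 81.
Buyers pay pb = 81 − 28 = 53; q' = -362 + 6·81 = 124.
Buyers' price falls by p* − pb = 69 − 53 = 16; sellers' price rises by ps − p* = 81 − 69 = 12.
So producers capture 12/28 = 3/7 of each unit of subsidy.

Producer share = 3/7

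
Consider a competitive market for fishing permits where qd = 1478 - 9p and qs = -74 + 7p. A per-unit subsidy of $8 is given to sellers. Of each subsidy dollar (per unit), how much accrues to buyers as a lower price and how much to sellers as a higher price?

Pre-subsidy: 1478 - 9p = -74 + 7p gives p* = 97, q* = 605.
With the subsidy, sellers receive ps = pb + 8 for each unit, where pb is the price buyers pay.
Supply in terms of pb becomes qs = -74 + 7(pb + 8) = -18 + 7pb. Setting this equal to demand: 1478 - 9pb = -18 + 7pb, so pb = 93.5.
Sellers receive ps = 93.5 + 8 = 101.5; q' = 1478 − 9·93.5 = 636.5.
Buyers' price falls by p* − pb = 97 − 93.5 = 3.5; sellers' price rises by ps − p* = 101.5 − 97 = 4.5.

Buyers gain $3.5 per unit; sellers gain $4.5 per unit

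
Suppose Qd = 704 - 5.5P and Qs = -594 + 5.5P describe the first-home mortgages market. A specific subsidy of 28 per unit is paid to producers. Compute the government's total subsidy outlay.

Government cost = 3696

Pre-subsidy: 704 - 5.5P = -594 + 5.5P gives P* = 118, Q* = 55.
With the subsidy, sellers receive Ps = Pb + 28 for each unit, where Pb is the price buyers pay.
Supply in terms of Pb becomes Qs = -594 + 5.5(Pb + 28) = -440 + 5.5Pb. Setting this equal to demand: 704 - 5.5Pb = -440 + 5.5Pb, so Pb = 104.
Sellers receive Ps = 104 + 28 = 132; Q' = 704 − 5.5·104 = 132.
Government outlay = subsidy × quantity = 28 × 132 = 3696.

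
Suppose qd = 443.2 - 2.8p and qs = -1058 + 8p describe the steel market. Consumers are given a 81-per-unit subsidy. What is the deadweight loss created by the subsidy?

Deadweight loss = 6804

Pre-subsidy: 443.2 - 2.8p = -1058 + 8p gives p* = 139, q* = 54.
With the rebate, buyers effectively pay pb = ps − 81, where ps is the price sellers receive.
Demand in terms of ps becomes qd = 443.2 − 2.8(ps − 81) = 670 - 2.8ps. Setting this equal to supply: 670 - 2.8ps = -1058 + 8ps, so ps = 160.
Buyers pay pb = 160 − 81 = 79; q' = -1058 + 8·160 = 222.
The subsidy expands output by 222 − 54 = 168 past the efficient level; on those units the gap between marginal cost and willingness to pay runs from 0 up to 81.
DWL = ½ × 81 × 168 = 6804.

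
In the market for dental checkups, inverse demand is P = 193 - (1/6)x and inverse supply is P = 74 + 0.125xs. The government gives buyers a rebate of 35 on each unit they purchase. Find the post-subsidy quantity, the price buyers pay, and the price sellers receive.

x' = 528; buyers pay 105; sellers receive 140

Pre-subsidy: 193 - (1/6)x = 74 + 0.125x gives x* = 408 and P* = 125.
With the rebate, buyers effectively pay Pb = Ps − 35, where Ps is the price sellers receive.
On the curves, Pb = 193 - (1/6)x and Ps = 74 + 0.125x; the wedge Ps − Pb = 35 gives 74 + 0.125x − (193 - (1/6)x) = 35, so x' = 528.
Then Pb = 193 − (1/6)·528 = 105 and Ps = 74 + 0.125·528 = 140.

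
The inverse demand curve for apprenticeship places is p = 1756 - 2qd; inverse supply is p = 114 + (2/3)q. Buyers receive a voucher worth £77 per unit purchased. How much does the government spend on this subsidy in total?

Government cost = £49636.125

Pre-subsidy: 1756 - 2q = 114 + (2/3)q gives q* = 615.75 and p* = 524.5.
With the rebate, buyers effectively pay pb = ps − 77, where ps is the price sellers receive.
On the curves, pb = 1756 - 2q and ps = 114 + (2/3)q; the wedge ps − pb = 77 gives 114 + (2/3)q − (1756 - 2q) = 77, so q' = 644.625.
Then pb = 1756 − 2·644.625 = 466.75 and ps = 114 + (2/3)·644.625 = 543.75.
Government outlay = subsidy × quantity = 77 × 644.625 = 49636.125.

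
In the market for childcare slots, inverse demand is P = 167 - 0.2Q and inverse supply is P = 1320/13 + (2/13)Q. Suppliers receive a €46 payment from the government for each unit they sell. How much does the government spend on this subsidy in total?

Government cost = €14490

Pre-subsidy: 167 - 0.2Q = 1320/13 + (2/13)Q gives Q* = 185 and P* = 130.
With the subsidy, sellers receive Ps = Pb + 46 for each unit, where Pb is the price buyers pay.
On the curves, Pb = 167 - 0.2Q and Ps = 1320/13 + (2/13)Q; the wedge Ps − Pb = 46 gives 1320/13 + (2/13)Q − (167 - 0.2Q) = 46, so Q' = 315.
Then Pb = 167 − 0.2·315 = 104 and Ps = 1320/13 + (2/13)·315 = 150.
Government outlay = subsidy × quantity = 46 × 315 = 14490.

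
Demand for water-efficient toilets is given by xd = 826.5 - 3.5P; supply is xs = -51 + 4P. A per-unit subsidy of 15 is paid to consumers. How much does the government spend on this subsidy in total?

Government cost = 6675

Pre-subsidy: 826.5 - 3.5P = -51 + 4P gives P* = 117, x* = 417.
With the rebate, buyers effectively pay Pb = Ps − 15, where Ps is the price sellers receive.
Demand in terms of Ps becomes xd = 826.5 − 3.5(Ps − 15) = 879 - 3.5Ps. Setting this equal to supply: 879 - 3.5Ps = -51 + 4Ps, so Ps = 124.
Buyers pay Pb = 124 − 15 = 109; x' = -51 + 4·124 = 445.
Government outlay = subsidy × quantity = 15 × 445 = 6675.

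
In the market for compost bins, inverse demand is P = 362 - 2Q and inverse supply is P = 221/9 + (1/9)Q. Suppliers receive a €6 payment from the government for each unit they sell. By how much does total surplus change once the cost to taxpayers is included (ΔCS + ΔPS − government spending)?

Net change in total surplus = -162/19

Pre-subsidy: 362 - 2Q = 221/9 + (1/9)Q gives Q* = 3037/19 and P* = 804/19.
With the subsidy, sellers receive Ps = Pb + 6 for each unit, where Pb is the price buyers pay.
On the curves, Pb = 362 - 2Q and Ps = 221/9 + (1/9)Q; the wedge Ps − Pb = 6 gives 221/9 + (1/9)Q − (362 - 2Q) = 6, so Q' = 3091/19.
Then Pb = 362 − 2·(3091/19) = 696/19 and Ps = 221/9 + (1/9)·(3091/19) = 810/19.
ΔCS = ½(3037/19 + 3091/19)(804/19 − 696/19) = 330912/361; ΔPS = ½(3037/19 + 3091/19)(810/19 − 804/19) = 18384/361.
Government spending = 6 × 3091/19 = 18546/19.
Net change = 330912/361 + 18384/361 − 18546/19 = -162/19. The loss equals the DWL triangle ½·6·54/19.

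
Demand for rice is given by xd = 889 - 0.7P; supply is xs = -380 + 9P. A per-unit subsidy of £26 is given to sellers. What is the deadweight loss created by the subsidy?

Pre-subsidy: 889 - 0.7P = -380 + 9P gives P* = 12690/97, x* = 77350/97.
With the subsidy, sellers receive Ps = Pb + 26 for each unit, where Pb is the price buyers pay.
Supply in terms of Pb becomes xs = -380 + 9(Pb + 26) = -146 + 9Pb. Setting this equal to demand: 889 - 0.7Pb = -146 + 9Pb, so Pb = 10350/97.
Sellers receive Ps = 10350/97 + 26 = 12872/97; x' = 889 − 0.7·(10350/97) = 78988/97.
The subsidy expands output by 78988/97 − 77350/97 = 1638/97 past the efficient level; on those units the gap between marginal cost and willingness to pay runs from 0 up to 26.
DWL = ½ × 26 × 1638/97 = 21294/97.

Deadweight loss = 21294/97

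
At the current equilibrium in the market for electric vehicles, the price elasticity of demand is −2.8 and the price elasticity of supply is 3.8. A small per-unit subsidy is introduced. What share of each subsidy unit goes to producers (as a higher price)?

For a small subsidy around the equilibrium, the benefit split depends on the relative slopes, which at a point are proportional to the elasticities.
Buyer share = εs/(εs + |εd|) = 3.8/(3.8 + 2.8) = 19/33; seller share = |εd|/(εs + |εd|) = 14/33.
So producers capture 14/33 of the subsidy.

Producer share = 14/33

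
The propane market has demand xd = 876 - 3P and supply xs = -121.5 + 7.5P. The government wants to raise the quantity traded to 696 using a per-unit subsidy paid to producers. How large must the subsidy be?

At x = 696, invert demand for the buyer price: Pb = (876 − 696)/3 = 60; invert supply for the seller price: Ps = (696 − (-121.5))/7.5 = 109.
The subsidy must fill the gap: s = Ps − Pb = 109 − 60 = 49.

Required subsidy s = 49 per unit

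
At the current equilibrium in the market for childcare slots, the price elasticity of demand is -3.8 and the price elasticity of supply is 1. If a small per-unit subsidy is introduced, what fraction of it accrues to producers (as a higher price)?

For a small subsidy around the equilibrium, the benefit split depends on the relative slopes, which at a point are proportional to the elasticities.
Buyer share = εs/(εs + |εd|) = 1/(1 + 3.8) = 5/24; seller share = |εd|/(εs + |εd|) = 19/24.
So producers capture 19/24 of the subsidy.

Producer share = 19/24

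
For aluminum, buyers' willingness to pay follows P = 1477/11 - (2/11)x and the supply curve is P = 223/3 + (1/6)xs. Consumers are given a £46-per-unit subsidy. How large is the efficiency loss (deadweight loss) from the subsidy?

Pre-subsidy: 1477/11 - (2/11)x = 223/3 + (1/6)x gives x* = 172 and P* = 103.
With the rebate, buyers effectively pay Pb = Ps − 46, where Ps is the price sellers receive.
On the curves, Pb = 1477/11 - (2/11)x and Ps = 223/3 + (1/6)x; the wedge Ps − Pb = 46 gives 223/3 + (1/6)x − (1477/11 - (2/11)x) = 46, so x' = 304.
Then Pb = 1477/11 − (2/11)·304 = 79 and Ps = 223/3 + (1/6)·304 = 125.
The subsidy expands output by 304 − 172 = 132 past the efficient level; on those units the gap between marginal cost and willingness to pay runs from 0 up to 46.
DWL = ½ × 46 × 132 = 3036.

Deadweight loss = £3036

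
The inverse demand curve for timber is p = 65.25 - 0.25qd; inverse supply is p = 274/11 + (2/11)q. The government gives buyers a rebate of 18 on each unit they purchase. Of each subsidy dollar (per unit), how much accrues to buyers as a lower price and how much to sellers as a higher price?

Buyers gain 198/19 per unit; sellers gain 144/19 per unit

Pre-subsidy: 65.25 - 0.25q = 274/11 + (2/11)q gives q* = 1775/19 and p* = 796/19.
With the rebate, buyers effectively pay pb = ps − 18, where ps is the price sellers receive.
On the curves, pb = 65.25 - 0.25q and ps = 274/11 + (2/11)q; the wedge ps − pb = 18 gives 274/11 + (2/11)q − (65.25 - 0.25q) = 18, so q' = 2567/19.
Then pb = 65.25 − 0.25·(2567/19) = 598/19 and ps = 274/11 + (2/11)·(2567/19) = 940/19.
Buyers' price falls by p* − pb = 796/19 − 598/19 = 198/19; sellers' price rises by ps − p* = 940/19 − 796/19 = 144/19.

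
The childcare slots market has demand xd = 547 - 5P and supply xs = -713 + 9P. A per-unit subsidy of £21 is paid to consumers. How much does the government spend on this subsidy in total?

Pre-subsidy: 547 - 5P = -713 + 9P gives P* = 90, x* = 97.
With the rebate, buyers effectively pay Pb = Ps − 21, where Ps is the price sellers receive.
Demand in terms of Ps becomes xd = 547 − 5(Ps − 21) = 652 - 5Ps. Setting this equal to supply: 652 - 5Ps = -713 + 9Ps, so Ps = 97.5.
Buyers pay Pb = 97.5 − 21 = 76.5; x' = -713 + 9·97.5 = 164.5.
Government outlay = subsidy × quantity = 21 × 164.5 = 3454.5.

Government cost = £3454.5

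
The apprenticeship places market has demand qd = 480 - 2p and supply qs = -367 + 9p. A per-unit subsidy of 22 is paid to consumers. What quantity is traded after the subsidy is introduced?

Pre-subsidy: 480 - 2p = -367 + 9p gives p* = 77, q* = 326.
With the rebate, buyers effectively pay pb = ps − 22, where ps is the price sellers receive.
Demand in terms of ps becomes qd = 480 − 2(ps − 22) = 524 - 2ps. Setting this equal to supply: 524 - 2ps = -367 + 9ps, so ps = 81.
Buyers pay pb = 81 − 22 = 59; q' = -367 + 9·81 = 362.

q' = 362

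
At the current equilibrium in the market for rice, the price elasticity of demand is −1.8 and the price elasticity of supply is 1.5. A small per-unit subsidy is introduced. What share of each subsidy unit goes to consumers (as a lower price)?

For a small subsidy around the equilibrium, the benefit split depends on the relative slopes, which at a point are proportional to the elasticities.
Buyer share = εs/(εs + |εd|) = 1.5/(1.5 + 1.8) = 5/11; seller share = |εd|/(εs + |εd|) = 6/11.

Consumer share = 5/11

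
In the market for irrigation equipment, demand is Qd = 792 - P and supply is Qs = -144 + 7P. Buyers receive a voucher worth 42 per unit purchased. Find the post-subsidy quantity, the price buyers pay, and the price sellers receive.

Pre-subsidy: 792 - P = -144 + 7P gives P* = 117, Q* = 675.
With the rebate, buyers effectively pay Pb = Ps − 42, where Ps is the price sellers receive.
Demand in terms of Ps becomes Qd = 792 − 1(Ps − 42) = 834 - Ps. Setting this equal to supply: 834 - Ps = -144 + 7Ps, so Ps = 122.25.
Buyers pay Pb = 122.25 − 42 = 80.25; Q' = -144 + 7·122.25 = 711.75.

Q' = 711.75; buyers pay 80.25; sellers receive 122.25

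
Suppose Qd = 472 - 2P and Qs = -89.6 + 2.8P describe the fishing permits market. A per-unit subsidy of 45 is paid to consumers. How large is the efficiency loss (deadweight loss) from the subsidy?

Deadweight loss = 1181.25

Pre-subsidy: 472 - 2P = -89.6 + 2.8P gives P* = 117, Q* = 238.
With the rebate, buyers effectively pay Pb = Ps − 45, where Ps is the price sellers receive.
Demand in terms of Ps becomes Qd = 472 − 2(Ps − 45) = 562 - 2Ps. Setting this equal to supply: 562 - 2Ps = -89.6 + 2.8Ps, so Ps = 135.75.
Buyers pay Pb = 135.75 − 45 = 90.75; Q' = -89.6 + 2.8·135.75 = 290.5.
The subsidy expands output by 290.5 − 238 = 52.5 past the efficient level; on those units the gap between marginal cost and willingness to pay runs from 0 up to 45.
DWL = ½ × 45 × 52.5 = 1181.25.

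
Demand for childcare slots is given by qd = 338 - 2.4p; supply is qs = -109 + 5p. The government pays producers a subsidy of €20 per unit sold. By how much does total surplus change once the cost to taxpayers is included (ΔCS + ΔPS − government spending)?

Pre-subsidy: 338 - 2.4p = -109 + 5p gives p* = 2235/37, q* = 7142/37.
With the subsidy, sellers receive ps = pb + 20 for each unit, where pb is the price buyers pay.
Supply in terms of pb becomes qs = -109 + 5(pb + 20) = -9 + 5pb. Setting this equal to demand: 338 - 2.4pb = -9 + 5pb, so pb = 1735/37.
Sellers receive ps = 1735/37 + 20 = 2475/37; q' = 338 − 2.4·(1735/37) = 8342/37.
ΔCS = ½(7142/37 + 8342/37)(2235/37 − 1735/37) = 3871000/1369; ΔPS = ½(7142/37 + 8342/37)(2475/37 − 2235/37) = 1858080/1369.
Government spending = 20 × 8342/37 = 166840/37.
Net change = 3871000/1369 + 1858080/1369 − 166840/37 = -12000/37. The loss equals the DWL triangle ½·20·1200/37.

Net change in total surplus = -12000/37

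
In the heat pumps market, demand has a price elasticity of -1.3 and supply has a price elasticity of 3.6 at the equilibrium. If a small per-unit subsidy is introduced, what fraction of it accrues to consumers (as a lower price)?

Consumer share = 36/49

For a small subsidy around the equilibrium, the benefit split depends on the relative slopes, which at a point are proportional to the elasticities.
Buyer share = εs/(εs + |εd|) = 3.6/(3.6 + 1.3) = 36/49; seller share = |εd|/(εs + |εd|) = 13/49.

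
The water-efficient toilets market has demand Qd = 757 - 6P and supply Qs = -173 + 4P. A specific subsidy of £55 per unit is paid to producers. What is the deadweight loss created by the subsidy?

Pre-subsidy: 757 - 6P = -173 + 4P gives P* = 93, Q* = 199.
With the subsidy, sellers receive Ps = Pb + 55 for each unit, where Pb is the price buyers pay.
Supply in terms of Pb becomes Qs = -173 + 4(Pb + 55) = 47 + 4Pb. Setting this equal to demand: 757 - 6Pb = 47 + 4Pb, so Pb = 71.
Sellers receive Ps = 71 + 55 = 126; Q' = 757 − 6·71 = 331.
The subsidy expands output by 331 − 199 = 132 past the efficient level; on those units the gap between marginal cost and willingness to pay runs from 0 up to 55.
DWL = ½ × 55 × 132 = 3630.

Deadweight loss = £3630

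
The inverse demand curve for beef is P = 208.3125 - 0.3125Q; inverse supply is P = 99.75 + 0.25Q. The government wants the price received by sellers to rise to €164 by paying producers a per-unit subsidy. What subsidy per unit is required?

At a seller price of 164, quantity supplied is -399 + 4·164 = 257.
Buyers absorb 257 only when they pay Pb = 208.3125 − 0.3125·257 = 128.
s = Ps − Pb = 164 − 128 = 36.

Required subsidy s = €36 per unit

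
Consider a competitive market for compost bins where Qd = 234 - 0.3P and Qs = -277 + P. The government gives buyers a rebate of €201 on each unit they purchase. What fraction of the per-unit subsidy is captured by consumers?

Pre-subsidy: 234 - 0.3P = -277 + P gives P* = 5110/13, Q* = 1509/13.
With the rebate, buyers effectively pay Pb = Ps − 201, where Ps is the price sellers receive.
Demand in terms of Ps becomes Qd = 234 − 0.3(Ps − 201) = 294.3 - 0.3Ps. Setting this equal to supply: 294.3 - 0.3Ps = -277 + Ps, so Ps = 5713/13.
Buyers pay Pb = 5713/13 − 201 = 3100/13; Q' = -277 + 1·(5713/13) = 2112/13.
Buyers' price falls by P* − Pb = 5110/13 − 3100/13 = 2010/13; sellers' price rises by Ps − P* = 5713/13 − 5110/13 = 603/13.
So consumers capture (2010/13)/201 = 10/13 of each unit of subsidy.

Consumer share = 10/13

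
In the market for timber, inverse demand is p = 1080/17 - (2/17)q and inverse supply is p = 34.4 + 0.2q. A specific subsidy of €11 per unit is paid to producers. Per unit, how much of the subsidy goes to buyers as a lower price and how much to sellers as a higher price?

Pre-subsidy: 1080/17 - (2/17)q = 34.4 + 0.2q gives q* = 2476/27 and p* = 1424/27.
With the subsidy, sellers receive ps = pb + 11 for each unit, where pb is the price buyers pay.
On the curves, pb = 1080/17 - (2/17)q and ps = 34.4 + 0.2q; the wedge ps − pb = 11 gives 34.4 + 0.2q − (1080/17 - (2/17)q) = 11, so q' = 379/3.
Then pb = 1080/17 − (2/17)·(379/3) = 146/3 and ps = 34.4 + 0.2·(379/3) = 179/3.
Buyers' price falls by p* − pb = 1424/27 − 146/3 = 110/27; sellers' price rises by ps − p* = 179/3 − 1424/27 = 187/27.

Buyers gain 110/27 per unit; sellers gain 187/27 per unit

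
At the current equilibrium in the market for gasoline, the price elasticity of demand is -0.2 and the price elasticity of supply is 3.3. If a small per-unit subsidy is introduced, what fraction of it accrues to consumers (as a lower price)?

For a small subsidy around the equilibrium, the benefit split depends on the relative slopes, which at a point are proportional to the elasticities.
Buyer share = εs/(εs + |εd|) = 3.3/(3.3 + 0.2) = 33/35; seller share = |εd|/(εs + |εd|) = 2/35.

Consumer share = 33/35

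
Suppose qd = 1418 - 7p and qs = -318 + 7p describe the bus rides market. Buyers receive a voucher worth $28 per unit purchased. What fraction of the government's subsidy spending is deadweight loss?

DWL / government spending = 49/648

Pre-subsidy: 1418 - 7p = -318 + 7p gives p* = 124, q* = 550.
With the rebate, buyers effectively pay pb = ps − 28, where ps is the price sellers receive.
Demand in terms of ps becomes qd = 1418 − 7(ps − 28) = 1614 - 7ps. Setting this equal to supply: 1614 - 7ps = -318 + 7ps, so ps = 138.
Buyers pay pb = 138 − 28 = 110; q' = -318 + 7·138 = 648.
ΔCS = ½(550 + 648)(124 − 110) = 8386; ΔPS = ½(550 + 648)(138 − 124) = 8386.
Government spending = 28 × 648 = 18144.
DWL = ½ × 28 × (648 − 550) = 1372; fraction = 1372 / 18144 = 49/648.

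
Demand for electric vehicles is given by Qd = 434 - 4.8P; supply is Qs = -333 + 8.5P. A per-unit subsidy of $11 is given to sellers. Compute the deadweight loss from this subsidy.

Pre-subsidy: 434 - 4.8P = -333 + 8.5P gives P* = 7670/133, Q* = 20906/133.
With the subsidy, sellers receive Ps = Pb + 11 for each unit, where Pb is the price buyers pay.
Supply in terms of Pb becomes Qs = -333 + 8.5(Pb + 11) = -239.5 + 8.5Pb. Setting this equal to demand: 434 - 4.8Pb = -239.5 + 8.5Pb, so Pb = 6735/133.
Sellers receive Ps = 6735/133 + 11 = 8198/133; Q' = 434 − 4.8·(6735/133) = 25394/133.
The subsidy expands output by 25394/133 − 20906/133 = 4488/133 past the efficient level; on those units the gap between marginal cost and willingness to pay runs from 0 up to 11.
DWL = ½ × 11 × 4488/133 = 24684/133.

Deadweight loss = 24684/133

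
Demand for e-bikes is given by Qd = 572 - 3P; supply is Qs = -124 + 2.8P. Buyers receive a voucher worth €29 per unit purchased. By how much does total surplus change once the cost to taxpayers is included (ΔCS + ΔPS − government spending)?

Net change in total surplus = -€609

Pre-subsidy: 572 - 3P = -124 + 2.8P gives P* = 120, Q* = 212.
With the rebate, buyers effectively pay Pb = Ps − 29, where Ps is the price sellers receive.
Demand in terms of Ps becomes Qd = 572 − 3(Ps − 29) = 659 - 3Ps. Setting this equal to supply: 659 - 3Ps = -124 + 2.8Ps, so Ps = 135.
Buyers pay Pb = 135 − 29 = 106; Q' = -124 + 2.8·135 = 254.
ΔCS = ½(212 + 254)(120 − 106) = 3262; ΔPS = ½(212 + 254)(135 − 120) = 3495.
Government spending = 29 × 254 = 7366.
Net change = 3262 + 3495 − 7366 = -609. The loss equals the DWL triangle ½·29·42.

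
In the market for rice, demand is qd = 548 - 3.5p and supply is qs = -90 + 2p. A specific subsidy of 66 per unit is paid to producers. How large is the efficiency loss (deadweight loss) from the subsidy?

Deadweight loss = 2772

Pre-subsidy: 548 - 3.5p = -90 + 2p gives p* = 116, q* = 142.
With the subsidy, sellers receive ps = pb + 66 for each unit, where pb is the price buyers pay.
Supply in terms of pb becomes qs = -90 + 2(pb + 66) = 42 + 2pb. Setting this equal to demand: 548 - 3.5pb = 42 + 2pb, so pb = 92.
Sellers receive ps = 92 + 66 = 158; q' = 548 − 3.5·92 = 226.
The subsidy expands output by 226 − 142 = 84 past the efficient level; on those units the gap between marginal cost and willingness to pay runs from 0 up to 66.
DWL = ½ × 66 × 84 = 2772.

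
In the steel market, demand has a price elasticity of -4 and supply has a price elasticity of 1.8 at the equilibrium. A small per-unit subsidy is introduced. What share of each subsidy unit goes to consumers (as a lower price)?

Consumer share = 9/29

For a small subsidy around the equilibrium, the benefit split depends on the relative slopes, which at a point are proportional to the elasticities.
Buyer share = εs/(εs + |εd|) = 1.8/(1.8 + 4) = 9/29; seller share = |εd|/(εs + |εd|) = 20/29.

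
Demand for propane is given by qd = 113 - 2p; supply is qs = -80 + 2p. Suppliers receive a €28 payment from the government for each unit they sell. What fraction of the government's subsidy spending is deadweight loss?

Pre-subsidy: 113 - 2p = -80 + 2p gives p* = 48.25, q* = 16.5.
With the subsidy, sellers receive ps = pb + 28 for each unit, where pb is the price buyers pay.
Supply in terms of pb becomes qs = -80 + 2(pb + 28) = -24 + 2pb. Setting this equal to demand: 113 - 2pb = -24 + 2pb, so pb = 34.25.
Sellers receive ps = 34.25 + 28 = 62.25; q' = 113 − 2·34.25 = 44.5.
ΔCS = ½(16.5 + 44.5)(48.25 − 34.25) = 427; ΔPS = ½(16.5 + 44.5)(62.25 − 48.25) = 427.
Government spending = 28 × 44.5 = 1246.
DWL = ½ × 28 × (44.5 − 16.5) = 392; fraction = 392 / 1246 = 28/89.

DWL / government spending = 28/89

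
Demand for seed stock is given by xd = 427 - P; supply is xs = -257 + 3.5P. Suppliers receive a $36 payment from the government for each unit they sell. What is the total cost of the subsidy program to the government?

Pre-subsidy: 427 - P = -257 + 3.5P gives P* = 152, x* = 275.
With the subsidy, sellers receive Ps = Pb + 36 for each unit, where Pb is the price buyers pay.
Supply in terms of Pb becomes xs = -257 + 3.5(Pb + 36) = -131 + 3.5Pb. Setting this equal to demand: 427 - Pb = -131 + 3.5Pb, so Pb = 124.
Sellers receive Ps = 124 + 36 = 160; x' = 427 − 1·124 = 303.
Government outlay = subsidy × quantity = 36 × 303 = 10908.

Government cost = $10908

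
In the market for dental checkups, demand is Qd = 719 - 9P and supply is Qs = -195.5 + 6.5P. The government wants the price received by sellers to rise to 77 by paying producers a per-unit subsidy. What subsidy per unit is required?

Required subsidy s = 31 per unit

At a seller price of 77, quantity supplied is -195.5 + 6.5·77 = 305.
Buyers absorb 305 only when they pay Pb with 719 − 9·Pb = 305, i.e. Pb = 46.
s = Ps − Pb = 77 − 46 = 31.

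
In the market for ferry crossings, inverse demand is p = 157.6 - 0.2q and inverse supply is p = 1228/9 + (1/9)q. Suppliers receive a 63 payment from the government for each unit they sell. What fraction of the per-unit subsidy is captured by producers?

Producer share = 5/14

Pre-subsidy: 157.6 - 0.2q = 1228/9 + (1/9)q gives q* = 68 and p* = 144.
With the subsidy, sellers receive ps = pb + 63 for each unit, where pb is the price buyers pay.
On the curves, pb = 157.6 - 0.2q and ps = 1228/9 + (1/9)q; the wedge ps − pb = 63 gives 1228/9 + (1/9)q − (157.6 - 0.2q) = 63, so q' = 270.5.
Then pb = 157.6 − 0.2·270.5 = 103.5 and ps = 1228/9 + (1/9)·270.5 = 166.5.
Buyers' price falls by p* − pb = 144 − 103.5 = 40.5; sellers' price rises by ps − p* = 166.5 − 144 = 22.5.
So producers capture 22.5/63 = 5/14 of each unit of subsidy.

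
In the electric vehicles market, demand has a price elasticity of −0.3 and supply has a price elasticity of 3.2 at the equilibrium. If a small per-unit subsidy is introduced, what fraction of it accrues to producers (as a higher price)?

Producer share = 3/35

For a small subsidy around the equilibrium, the benefit split depends on the relative slopes, which at a point are proportional to the elasticities.
Buyer share = εs/(εs + |εd|) = 3.2/(3.2 + 0.3) = 32/35; seller share = |εd|/(εs + |εd|) = 3/35.
So producers capture 3/35 of the subsidy.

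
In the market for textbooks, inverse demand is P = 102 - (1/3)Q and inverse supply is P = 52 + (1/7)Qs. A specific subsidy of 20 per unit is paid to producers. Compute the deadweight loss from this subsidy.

Pre-subsidy: 102 - (1/3)Q = 52 + (1/7)Q gives Q* = 105 and P* = 67.
With the subsidy, sellers receive Ps = Pb + 20 for each unit, where Pb is the price buyers pay.
On the curves, Pb = 102 - (1/3)Q and Ps = 52 + (1/7)Q; the wedge Ps − Pb = 20 gives 52 + (1/7)Q − (102 - (1/3)Q) = 20, so Q' = 147.
Then Pb = 102 − (1/3)·147 = 53 and Ps = 52 + (1/7)·147 = 73.
The subsidy expands output by 147 − 105 = 42 past the efficient level; on those units the gap between marginal cost and willingness to pay runs from 0 up to 20.
DWL = ½ × 20 × 42 = 420.

Deadweight loss = 420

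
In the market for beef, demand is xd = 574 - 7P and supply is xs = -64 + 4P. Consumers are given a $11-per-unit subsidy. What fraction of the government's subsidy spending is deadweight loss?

Pre-subsidy: 574 - 7P = -64 + 4P gives P* = 58, x* = 168.
With the rebate, buyers effectively pay Pb = Ps − 11, where Ps is the price sellers receive.
Demand in terms of Ps becomes xd = 574 − 7(Ps − 11) = 651 - 7Ps. Setting this equal to supply: 651 - 7Ps = -64 + 4Ps, so Ps = 65.
Buyers pay Pb = 65 − 11 = 54; x' = -64 + 4·65 = 196.
ΔCS = ½(168 + 196)(58 − 54) = 728; ΔPS = ½(168 + 196)(65 − 58) = 1274.
Government spending = 11 × 196 = 2156.
DWL = ½ × 11 × (196 − 168) = 154; fraction = 154 / 2156 = 1/14.

DWL / government spending = 1/14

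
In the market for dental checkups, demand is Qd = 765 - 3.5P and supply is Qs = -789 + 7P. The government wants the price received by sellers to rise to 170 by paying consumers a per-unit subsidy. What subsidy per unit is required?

At a seller price of 170, quantity supplied is -789 + 7·170 = 401.
Buyers absorb 401 only when they pay Pb with 765 − 3.5·Pb = 401, i.e. Pb = 104.
s = Ps − Pb = 170 − 104 = 66.

Required subsidy s = 66 per unit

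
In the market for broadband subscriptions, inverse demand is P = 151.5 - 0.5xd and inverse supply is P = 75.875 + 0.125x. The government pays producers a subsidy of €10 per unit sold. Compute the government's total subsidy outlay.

Government cost = €1370

Pre-subsidy: 151.5 - 0.5x = 75.875 + 0.125x gives x* = 121 and P* = 91.
With the subsidy, sellers receive Ps = Pb + 10 for each unit, where Pb is the price buyers pay.
On the curves, Pb = 151.5 - 0.5x and Ps = 75.875 + 0.125x; the wedge Ps − Pb = 10 gives 75.875 + 0.125x − (151.5 - 0.5x) = 10, so x' = 137.
Then Pb = 151.5 − 0.5·137 = 83 and Ps = 75.875 + 0.125·137 = 93.
Government outlay = subsidy × quantity = 10 × 137 = 1370.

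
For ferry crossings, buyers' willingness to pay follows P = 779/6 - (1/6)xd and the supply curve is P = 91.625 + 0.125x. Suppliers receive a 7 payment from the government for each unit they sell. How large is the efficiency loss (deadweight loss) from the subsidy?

Pre-subsidy: 779/6 - (1/6)x = 91.625 + 0.125x gives x* = 131 and P* = 108.
With the subsidy, sellers receive Ps = Pb + 7 for each unit, where Pb is the price buyers pay.
On the curves, Pb = 779/6 - (1/6)x and Ps = 91.625 + 0.125x; the wedge Ps − Pb = 7 gives 91.625 + 0.125x − (779/6 - (1/6)x) = 7, so x' = 155.
Then Pb = 779/6 − (1/6)·155 = 104 and Ps = 91.625 + 0.125·155 = 111.
The subsidy expands output by 155 − 131 = 24 past the efficient level; on those units the gap between marginal cost and willingness to pay runs from 0 up to 7.
DWL = ½ × 7 × 24 = 84.

Deadweight loss = 84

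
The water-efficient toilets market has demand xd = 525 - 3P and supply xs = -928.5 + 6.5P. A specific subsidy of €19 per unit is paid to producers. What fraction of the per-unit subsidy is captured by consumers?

Pre-subsidy: 525 - 3P = -928.5 + 6.5P gives P* = 153, x* = 66.
With the subsidy, sellers receive Ps = Pb + 19 for each unit, where Pb is the price buyers pay.
Supply in terms of Pb becomes xs = -928.5 + 6.5(Pb + 19) = -805 + 6.5Pb. Setting this equal to demand: 525 - 3Pb = -805 + 6.5Pb, so Pb = 140.
Sellers receive Ps = 140 + 19 = 159; x' = 525 − 3·140 = 105.
Buyers' price falls by P* − Pb = 153 − 140 = 13; sellers' price rises by Ps − P* = 159 − 153 = 6.
So consumers capture 13/19 = 13/19 of each unit of subsidy.

Consumer share = 13/19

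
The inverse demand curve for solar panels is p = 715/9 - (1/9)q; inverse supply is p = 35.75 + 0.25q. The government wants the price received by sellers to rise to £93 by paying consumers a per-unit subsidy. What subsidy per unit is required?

At a seller price of 93, quantity supplied is -143 + 4·93 = 229.
Buyers absorb 229 only when they pay pb = 715/9 − (1/9)·229 = 54.
s = ps − pb = 93 − 54 = 39.

Required subsidy s = £39 per unit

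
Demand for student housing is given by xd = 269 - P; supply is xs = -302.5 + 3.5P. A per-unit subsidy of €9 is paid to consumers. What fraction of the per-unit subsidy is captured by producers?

Producer share = 2/9

Pre-subsidy: 269 - P = -302.5 + 3.5P gives P* = 127, x* = 142.
With the rebate, buyers effectively pay Pb = Ps − 9, where Ps is the price sellers receive.
Demand in terms of Ps becomes xd = 269 − 1(Ps − 9) = 278 - Ps. Setting this equal to supply: 278 - Ps = -302.5 + 3.5Ps, so Ps = 129.
Buyers pay Pb = 129 − 9 = 120; x' = -302.5 + 3.5·129 = 149.
Buyers' price falls by P* − Pb = 127 − 120 = 7; sellers' price rises by Ps − P* = 129 − 127 = 2.
So producers capture 2/9 = 2/9 of each unit of subsidy.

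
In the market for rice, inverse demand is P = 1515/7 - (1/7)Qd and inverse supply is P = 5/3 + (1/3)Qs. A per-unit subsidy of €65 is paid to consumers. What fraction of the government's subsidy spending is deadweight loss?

DWL / government spending = 273/2350

Pre-subsidy: 1515/7 - (1/7)Q = 5/3 + (1/3)Q gives Q* = 451 and P* = 152.
With the rebate, buyers effectively pay Pb = Ps − 65, where Ps is the price sellers receive.
On the curves, Pb = 1515/7 - (1/7)Q and Ps = 5/3 + (1/3)Q; the wedge Ps − Pb = 65 gives 5/3 + (1/3)Q − (1515/7 - (1/7)Q) = 65, so Q' = 587.5.
Then Pb = 1515/7 − (1/7)·587.5 = 132.5 and Ps = 5/3 + (1/3)·587.5 = 197.5.
ΔCS = ½(451 + 587.5)(152 − 132.5) = 10125.375; ΔPS = ½(451 + 587.5)(197.5 − 152) = 23625.875.
Government spending = 65 × 587.5 = 38187.5.
DWL = ½ × 65 × (587.5 − 451) = 4436.25; fraction = 4436.25 / 38187.5 = 273/2350.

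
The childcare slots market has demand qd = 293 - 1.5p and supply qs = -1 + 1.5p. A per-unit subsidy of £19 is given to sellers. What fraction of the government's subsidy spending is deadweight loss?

Pre-subsidy: 293 - 1.5p = -1 + 1.5p gives p* = 98, q* = 146.
With the subsidy, sellers receive ps = pb + 19 for each unit, where pb is the price buyers pay.
Supply in terms of pb becomes qs = -1 + 1.5(pb + 19) = 27.5 + 1.5pb. Setting this equal to demand: 293 - 1.5pb = 27.5 + 1.5pb, so pb = 88.5.
Sellers receive ps = 88.5 + 19 = 107.5; q' = 293 − 1.5·88.5 = 160.25.
ΔCS = ½(146 + 160.25)(98 − 88.5) = 1454.6875; ΔPS = ½(146 + 160.25)(107.5 − 98) = 1454.6875.
Government spending = 19 × 160.25 = 3044.75.
DWL = ½ × 19 × (160.25 − 146) = 135.375; fraction = 135.375 / 3044.75 = 57/1282.

DWL / government spending = 57/1282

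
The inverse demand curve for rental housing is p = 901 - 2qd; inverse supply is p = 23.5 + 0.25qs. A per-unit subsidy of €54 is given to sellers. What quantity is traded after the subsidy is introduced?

q' = 414

Pre-subsidy: 901 - 2q = 23.5 + 0.25q gives q* = 390 and p* = 121.
With the subsidy, sellers receive ps = pb + 54 for each unit, where pb is the price buyers pay.
On the curves, pb = 901 - 2q and ps = 23.5 + 0.25q; the wedge ps − pb = 54 gives 23.5 + 0.25q − (901 - 2q) = 54, so q' = 414.
Then pb = 901 − 2·414 = 73 and ps = 23.5 + 0.25·414 = 127.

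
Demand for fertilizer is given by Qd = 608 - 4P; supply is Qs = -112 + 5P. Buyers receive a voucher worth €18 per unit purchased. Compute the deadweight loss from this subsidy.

Deadweight loss = €360

Pre-subsidy: 608 - 4P = -112 + 5P gives P* = 80, Q* = 288.
With the rebate, buyers effectively pay Pb = Ps − 18, where Ps is the price sellers receive.
Demand in terms of Ps becomes Qd = 608 − 4(Ps − 18) = 680 - 4Ps. Setting this equal to supply: 680 - 4Ps = -112 + 5Ps, so Ps = 88.
Buyers pay Pb = 88 − 18 = 70; Q' = -112 + 5·88 = 328.
The subsidy expands output by 328 − 288 = 40 past the efficient level; on those units the gap between marginal cost and willingness to pay runs from 0 up to 18.
DWL = ½ × 18 × 40 = 360.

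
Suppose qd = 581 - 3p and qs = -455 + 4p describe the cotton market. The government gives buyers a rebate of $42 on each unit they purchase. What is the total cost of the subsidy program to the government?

Pre-subsidy: 581 - 3p = -455 + 4p gives p* = 148, q* = 137.
With the rebate, buyers effectively pay pb = ps − 42, where ps is the price sellers receive.
Demand in terms of ps becomes qd = 581 − 3(ps − 42) = 707 - 3ps. Setting this equal to supply: 707 - 3ps = -455 + 4ps, so ps = 166.
Buyers pay pb = 166 − 42 = 124; q' = -455 + 4·166 = 209.
Government outlay = subsidy × quantity = 42 × 209 = 8778.

Government cost = $8778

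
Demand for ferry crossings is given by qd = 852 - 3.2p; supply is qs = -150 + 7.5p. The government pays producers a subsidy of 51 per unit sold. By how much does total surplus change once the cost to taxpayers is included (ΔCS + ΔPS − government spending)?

Net change in total surplus = -312120/107

Pre-subsidy: 852 - 3.2p = -150 + 7.5p gives p* = 10020/107, q* = 59100/107.
With the subsidy, sellers receive ps = pb + 51 for each unit, where pb is the price buyers pay.
Supply in terms of pb becomes qs = -150 + 7.5(pb + 51) = 232.5 + 7.5pb. Setting this equal to demand: 852 - 3.2pb = 232.5 + 7.5pb, so pb = 6195/107.
Sellers receive ps = 6195/107 + 51 = 11652/107; q' = 852 − 3.2·(6195/107) = 71340/107.
ΔCS = ½(59100/107 + 71340/107)(10020/107 − 6195/107) = 249466500/11449; ΔPS = ½(59100/107 + 71340/107)(11652/107 − 10020/107) = 106439040/11449.
Government spending = 51 × 71340/107 = 3638340/107.
Net change = 249466500/11449 + 106439040/11449 − 3638340/107 = -312120/107. The loss equals the DWL triangle ½·51·12240/107.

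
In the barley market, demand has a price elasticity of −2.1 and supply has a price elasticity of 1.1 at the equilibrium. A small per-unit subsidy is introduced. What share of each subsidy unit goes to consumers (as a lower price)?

For a small subsidy around the equilibrium, the benefit split depends on the relative slopes, which at a point are proportional to the elasticities.
Buyer share = εs/(εs + |εd|) = 1.1/(1.1 + 2.1) = 0.34375; seller share = |εd|/(εs + |εd|) = 0.65625.

Consumer share = 0.34375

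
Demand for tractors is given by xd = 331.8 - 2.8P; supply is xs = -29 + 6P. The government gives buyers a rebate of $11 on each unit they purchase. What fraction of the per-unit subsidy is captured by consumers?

Pre-subsidy: 331.8 - 2.8P = -29 + 6P gives P* = 41, x* = 217.
With the rebate, buyers effectively pay Pb = Ps − 11, where Ps is the price sellers receive.
Demand in terms of Ps becomes xd = 331.8 − 2.8(Ps − 11) = 362.6 - 2.8Ps. Setting this equal to supply: 362.6 - 2.8Ps = -29 + 6Ps, so Ps = 44.5.
Buyers pay Pb = 44.5 − 11 = 33.5; x' = -29 + 6·44.5 = 238.
Buyers' price falls by P* − Pb = 41 − 33.5 = 7.5; sellers' price rises by Ps − P* = 44.5 − 41 = 3.5.
So consumers capture 7.5/11 = 15/22 of each unit of subsidy.

Consumer share = 15/22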